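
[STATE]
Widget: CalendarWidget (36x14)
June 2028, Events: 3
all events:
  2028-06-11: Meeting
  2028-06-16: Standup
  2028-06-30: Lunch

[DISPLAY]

             June 2028              
Mo Tu We Th Fr Sa Su                
          1  2  3  4                
 5  6  7  8  9 10 11*               
12 13 14 15 16* 17 18               
19 20 21 22 23 24 25                
26 27 28 29 30*                     
                                    
                                    
                                    
                                    
                                    
                                    
                                    


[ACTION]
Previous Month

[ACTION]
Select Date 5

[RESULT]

              May 2028              
Mo Tu We Th Fr Sa Su                
 1  2  3  4 [ 5]  6  7              
 8  9 10 11 12 13 14                
15 16 17 18 19 20 21                
22 23 24 25 26 27 28                
29 30 31                            
                                    
                                    
                                    
                                    
                                    
                                    
                                    


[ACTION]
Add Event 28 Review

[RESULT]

              May 2028              
Mo Tu We Th Fr Sa Su                
 1  2  3  4 [ 5]  6  7              
 8  9 10 11 12 13 14                
15 16 17 18 19 20 21                
22 23 24 25 26 27 28*               
29 30 31                            
                                    
                                    
                                    
                                    
                                    
                                    
                                    


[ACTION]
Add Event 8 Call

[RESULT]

              May 2028              
Mo Tu We Th Fr Sa Su                
 1  2  3  4 [ 5]  6  7              
 8*  9 10 11 12 13 14               
15 16 17 18 19 20 21                
22 23 24 25 26 27 28*               
29 30 31                            
                                    
                                    
                                    
                                    
                                    
                                    
                                    


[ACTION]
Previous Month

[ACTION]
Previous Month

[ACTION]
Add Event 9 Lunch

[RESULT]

             March 2028             
Mo Tu We Th Fr Sa Su                
       1  2  3  4  5                
 6  7  8  9* 10 11 12               
13 14 15 16 17 18 19                
20 21 22 23 24 25 26                
27 28 29 30 31                      
                                    
                                    
                                    
                                    
                                    
                                    
                                    


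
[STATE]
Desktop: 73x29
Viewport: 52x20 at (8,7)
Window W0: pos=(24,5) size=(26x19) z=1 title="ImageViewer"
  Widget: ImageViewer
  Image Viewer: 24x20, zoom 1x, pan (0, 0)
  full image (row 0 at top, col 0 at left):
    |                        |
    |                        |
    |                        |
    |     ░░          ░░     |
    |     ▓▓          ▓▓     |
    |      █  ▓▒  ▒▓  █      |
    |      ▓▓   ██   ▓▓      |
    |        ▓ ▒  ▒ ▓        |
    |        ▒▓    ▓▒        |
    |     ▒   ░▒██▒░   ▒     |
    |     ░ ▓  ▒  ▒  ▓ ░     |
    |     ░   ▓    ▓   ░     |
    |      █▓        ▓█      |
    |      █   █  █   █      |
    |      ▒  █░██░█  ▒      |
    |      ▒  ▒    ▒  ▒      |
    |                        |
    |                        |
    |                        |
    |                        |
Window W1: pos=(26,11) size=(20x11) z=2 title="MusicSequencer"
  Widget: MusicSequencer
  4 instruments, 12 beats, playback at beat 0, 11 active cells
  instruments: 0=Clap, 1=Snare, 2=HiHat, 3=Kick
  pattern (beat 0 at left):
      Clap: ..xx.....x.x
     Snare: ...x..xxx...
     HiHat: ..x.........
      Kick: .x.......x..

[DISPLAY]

                ┠────────────────────────┨          
                ┃                        ┃          
                ┃                        ┃          
                ┃                        ┃          
                ┃ ┏━━━━━━━━━━━━━━━━━━┓   ┃          
                ┃ ┃ MusicSequencer   ┃   ┃          
                ┃ ┠──────────────────┨   ┃          
                ┃ ┃      ▼12345678901┃   ┃          
                ┃ ┃  Clap··██·····█·█┃   ┃          
                ┃ ┃ Snare···█··███···┃   ┃          
                ┃ ┃ HiHat··█·········┃   ┃          
                ┃ ┃  Kick·█·······█··┃   ┃          
                ┃ ┃                  ┃   ┃          
                ┃ ┃                  ┃   ┃          
                ┃ ┗━━━━━━━━━━━━━━━━━━┛   ┃          
                ┃      ▒  █░██░█  ▒      ┃          
                ┗━━━━━━━━━━━━━━━━━━━━━━━━┛          
                                                    
                                                    
                                                    


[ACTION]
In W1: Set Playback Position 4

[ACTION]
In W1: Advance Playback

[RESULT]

                ┠────────────────────────┨          
                ┃                        ┃          
                ┃                        ┃          
                ┃                        ┃          
                ┃ ┏━━━━━━━━━━━━━━━━━━┓   ┃          
                ┃ ┃ MusicSequencer   ┃   ┃          
                ┃ ┠──────────────────┨   ┃          
                ┃ ┃      01234▼678901┃   ┃          
                ┃ ┃  Clap··██·····█·█┃   ┃          
                ┃ ┃ Snare···█··███···┃   ┃          
                ┃ ┃ HiHat··█·········┃   ┃          
                ┃ ┃  Kick·█·······█··┃   ┃          
                ┃ ┃                  ┃   ┃          
                ┃ ┃                  ┃   ┃          
                ┃ ┗━━━━━━━━━━━━━━━━━━┛   ┃          
                ┃      ▒  █░██░█  ▒      ┃          
                ┗━━━━━━━━━━━━━━━━━━━━━━━━┛          
                                                    
                                                    
                                                    


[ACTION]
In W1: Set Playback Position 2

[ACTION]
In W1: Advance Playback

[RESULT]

                ┠────────────────────────┨          
                ┃                        ┃          
                ┃                        ┃          
                ┃                        ┃          
                ┃ ┏━━━━━━━━━━━━━━━━━━┓   ┃          
                ┃ ┃ MusicSequencer   ┃   ┃          
                ┃ ┠──────────────────┨   ┃          
                ┃ ┃      012▼45678901┃   ┃          
                ┃ ┃  Clap··██·····█·█┃   ┃          
                ┃ ┃ Snare···█··███···┃   ┃          
                ┃ ┃ HiHat··█·········┃   ┃          
                ┃ ┃  Kick·█·······█··┃   ┃          
                ┃ ┃                  ┃   ┃          
                ┃ ┃                  ┃   ┃          
                ┃ ┗━━━━━━━━━━━━━━━━━━┛   ┃          
                ┃      ▒  █░██░█  ▒      ┃          
                ┗━━━━━━━━━━━━━━━━━━━━━━━━┛          
                                                    
                                                    
                                                    


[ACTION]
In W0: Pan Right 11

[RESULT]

                ┠────────────────────────┨          
                ┃                        ┃          
                ┃                        ┃          
                ┃                        ┃          
                ┃ ┏━━━━━━━━━━━━━━━━━━┓   ┃          
                ┃ ┃ MusicSequencer   ┃   ┃          
                ┃ ┠──────────────────┨   ┃          
                ┃█┃      012▼45678901┃   ┃          
                ┃ ┃  Clap··██·····█·█┃   ┃          
                ┃ ┃ Snare···█··███···┃   ┃          
                ┃█┃ HiHat··█·········┃   ┃          
                ┃ ┃  Kick·█·······█··┃   ┃          
                ┃ ┃                  ┃   ┃          
                ┃ ┃                  ┃   ┃          
                ┃ ┗━━━━━━━━━━━━━━━━━━┛   ┃          
                ┃██░█  ▒                 ┃          
                ┗━━━━━━━━━━━━━━━━━━━━━━━━┛          
                                                    
                                                    
                                                    


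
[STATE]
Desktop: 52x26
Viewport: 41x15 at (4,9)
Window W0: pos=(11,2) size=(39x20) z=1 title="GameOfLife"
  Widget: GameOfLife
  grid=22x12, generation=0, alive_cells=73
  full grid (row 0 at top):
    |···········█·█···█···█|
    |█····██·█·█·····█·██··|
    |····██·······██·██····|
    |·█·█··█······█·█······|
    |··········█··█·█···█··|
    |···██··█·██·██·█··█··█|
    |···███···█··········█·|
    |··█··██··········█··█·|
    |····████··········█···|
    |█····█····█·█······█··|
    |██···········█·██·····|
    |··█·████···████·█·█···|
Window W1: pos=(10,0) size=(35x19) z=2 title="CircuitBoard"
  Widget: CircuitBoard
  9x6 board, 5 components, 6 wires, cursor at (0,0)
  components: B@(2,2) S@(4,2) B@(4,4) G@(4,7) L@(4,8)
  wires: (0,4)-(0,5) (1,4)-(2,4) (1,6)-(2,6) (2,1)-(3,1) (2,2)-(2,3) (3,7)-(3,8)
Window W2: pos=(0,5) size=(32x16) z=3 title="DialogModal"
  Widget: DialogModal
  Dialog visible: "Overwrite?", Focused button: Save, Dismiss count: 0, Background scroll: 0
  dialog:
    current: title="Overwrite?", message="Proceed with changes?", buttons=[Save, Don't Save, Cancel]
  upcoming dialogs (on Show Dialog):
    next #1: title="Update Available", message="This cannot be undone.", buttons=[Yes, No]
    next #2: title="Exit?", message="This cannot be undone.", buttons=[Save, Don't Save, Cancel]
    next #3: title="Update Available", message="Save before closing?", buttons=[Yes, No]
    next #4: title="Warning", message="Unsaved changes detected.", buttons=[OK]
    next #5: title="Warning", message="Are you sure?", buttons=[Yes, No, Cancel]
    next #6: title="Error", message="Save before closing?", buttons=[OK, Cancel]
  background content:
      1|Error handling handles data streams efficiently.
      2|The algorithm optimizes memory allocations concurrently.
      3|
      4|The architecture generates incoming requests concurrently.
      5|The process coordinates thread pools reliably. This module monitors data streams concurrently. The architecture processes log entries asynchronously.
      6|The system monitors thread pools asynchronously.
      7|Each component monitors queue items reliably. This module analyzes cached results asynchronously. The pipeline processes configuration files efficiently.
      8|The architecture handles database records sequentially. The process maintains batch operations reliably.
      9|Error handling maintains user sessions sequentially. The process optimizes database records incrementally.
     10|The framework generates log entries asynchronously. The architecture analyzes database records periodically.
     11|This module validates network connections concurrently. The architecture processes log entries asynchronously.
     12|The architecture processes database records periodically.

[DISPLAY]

 algorithm optimizes memory┃            ┃
                           ┃           ·┃
────────────────────────┐nc┃            ┃
       Overwrite?       │ad┃           G┃
 Proceed with changes?  │oo┃            ┃
[Save]  Don't Save   Can│e ┃            ┃
────────────────────────┘ab┃            ┃
or handling maintains user ┃            ┃
 framework generates log en┃            ┃
s module validates network ┃━━━━━━━━━━━━┛
 architecture processes dat┃             
━━━━━━━━━━━━━━━━━━━━━━━━━━━┛             
       ┗━━━━━━━━━━━━━━━━━━━━━━━━━━━━━━━━━
                                         
                                         


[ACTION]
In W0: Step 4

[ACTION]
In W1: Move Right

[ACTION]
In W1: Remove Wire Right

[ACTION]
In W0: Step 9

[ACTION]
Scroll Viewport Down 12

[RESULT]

────────────────────────┐nc┃            ┃
       Overwrite?       │ad┃           G┃
 Proceed with changes?  │oo┃            ┃
[Save]  Don't Save   Can│e ┃            ┃
────────────────────────┘ab┃            ┃
or handling maintains user ┃            ┃
 framework generates log en┃            ┃
s module validates network ┃━━━━━━━━━━━━┛
 architecture processes dat┃             
━━━━━━━━━━━━━━━━━━━━━━━━━━━┛             
       ┗━━━━━━━━━━━━━━━━━━━━━━━━━━━━━━━━━
                                         
                                         
                                         
                                         


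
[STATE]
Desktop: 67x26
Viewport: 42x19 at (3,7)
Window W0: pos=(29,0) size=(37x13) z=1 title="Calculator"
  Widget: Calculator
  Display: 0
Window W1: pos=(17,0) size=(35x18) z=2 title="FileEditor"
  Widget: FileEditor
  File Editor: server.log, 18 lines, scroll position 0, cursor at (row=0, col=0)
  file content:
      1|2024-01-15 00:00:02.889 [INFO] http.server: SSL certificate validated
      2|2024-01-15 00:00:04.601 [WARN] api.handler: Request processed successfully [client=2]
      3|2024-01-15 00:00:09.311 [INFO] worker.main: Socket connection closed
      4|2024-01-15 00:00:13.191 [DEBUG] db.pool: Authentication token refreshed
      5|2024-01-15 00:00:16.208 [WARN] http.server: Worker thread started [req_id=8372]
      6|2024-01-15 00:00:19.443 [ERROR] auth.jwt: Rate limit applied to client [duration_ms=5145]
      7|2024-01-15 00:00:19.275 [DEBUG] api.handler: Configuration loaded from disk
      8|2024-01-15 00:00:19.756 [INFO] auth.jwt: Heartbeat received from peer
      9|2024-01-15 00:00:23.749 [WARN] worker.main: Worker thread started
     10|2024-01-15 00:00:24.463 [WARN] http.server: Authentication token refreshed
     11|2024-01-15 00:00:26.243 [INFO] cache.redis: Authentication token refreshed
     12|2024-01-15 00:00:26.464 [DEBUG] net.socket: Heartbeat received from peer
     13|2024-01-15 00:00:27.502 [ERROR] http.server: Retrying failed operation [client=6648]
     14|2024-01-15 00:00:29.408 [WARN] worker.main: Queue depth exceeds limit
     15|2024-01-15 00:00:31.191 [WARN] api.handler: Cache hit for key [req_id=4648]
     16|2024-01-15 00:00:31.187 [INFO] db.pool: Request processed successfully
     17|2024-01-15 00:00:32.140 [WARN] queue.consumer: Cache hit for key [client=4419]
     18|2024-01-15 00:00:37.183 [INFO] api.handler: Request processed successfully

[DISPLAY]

              ┃2024-01-15 00:00:16.208 [WA
              ┃2024-01-15 00:00:19.443 [ER
              ┃2024-01-15 00:00:19.275 [DE
              ┃2024-01-15 00:00:19.756 [IN
              ┃2024-01-15 00:00:23.749 [WA
              ┃2024-01-15 00:00:24.463 [WA
              ┃2024-01-15 00:00:26.243 [IN
              ┃2024-01-15 00:00:26.464 [DE
              ┃2024-01-15 00:00:27.502 [ER
              ┃2024-01-15 00:00:29.408 [WA
              ┗━━━━━━━━━━━━━━━━━━━━━━━━━━━
                                          
                                          
                                          
                                          
                                          
                                          
                                          
                                          


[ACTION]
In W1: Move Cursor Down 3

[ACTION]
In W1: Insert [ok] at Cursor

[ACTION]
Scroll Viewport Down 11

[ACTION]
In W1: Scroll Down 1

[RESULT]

              ┃2024-01-15 00:00:19.443 [ER
              ┃2024-01-15 00:00:19.275 [DE
              ┃2024-01-15 00:00:19.756 [IN
              ┃2024-01-15 00:00:23.749 [WA
              ┃2024-01-15 00:00:24.463 [WA
              ┃2024-01-15 00:00:26.243 [IN
              ┃2024-01-15 00:00:26.464 [DE
              ┃2024-01-15 00:00:27.502 [ER
              ┃2024-01-15 00:00:29.408 [WA
              ┃2024-01-15 00:00:31.191 [WA
              ┗━━━━━━━━━━━━━━━━━━━━━━━━━━━
                                          
                                          
                                          
                                          
                                          
                                          
                                          
                                          


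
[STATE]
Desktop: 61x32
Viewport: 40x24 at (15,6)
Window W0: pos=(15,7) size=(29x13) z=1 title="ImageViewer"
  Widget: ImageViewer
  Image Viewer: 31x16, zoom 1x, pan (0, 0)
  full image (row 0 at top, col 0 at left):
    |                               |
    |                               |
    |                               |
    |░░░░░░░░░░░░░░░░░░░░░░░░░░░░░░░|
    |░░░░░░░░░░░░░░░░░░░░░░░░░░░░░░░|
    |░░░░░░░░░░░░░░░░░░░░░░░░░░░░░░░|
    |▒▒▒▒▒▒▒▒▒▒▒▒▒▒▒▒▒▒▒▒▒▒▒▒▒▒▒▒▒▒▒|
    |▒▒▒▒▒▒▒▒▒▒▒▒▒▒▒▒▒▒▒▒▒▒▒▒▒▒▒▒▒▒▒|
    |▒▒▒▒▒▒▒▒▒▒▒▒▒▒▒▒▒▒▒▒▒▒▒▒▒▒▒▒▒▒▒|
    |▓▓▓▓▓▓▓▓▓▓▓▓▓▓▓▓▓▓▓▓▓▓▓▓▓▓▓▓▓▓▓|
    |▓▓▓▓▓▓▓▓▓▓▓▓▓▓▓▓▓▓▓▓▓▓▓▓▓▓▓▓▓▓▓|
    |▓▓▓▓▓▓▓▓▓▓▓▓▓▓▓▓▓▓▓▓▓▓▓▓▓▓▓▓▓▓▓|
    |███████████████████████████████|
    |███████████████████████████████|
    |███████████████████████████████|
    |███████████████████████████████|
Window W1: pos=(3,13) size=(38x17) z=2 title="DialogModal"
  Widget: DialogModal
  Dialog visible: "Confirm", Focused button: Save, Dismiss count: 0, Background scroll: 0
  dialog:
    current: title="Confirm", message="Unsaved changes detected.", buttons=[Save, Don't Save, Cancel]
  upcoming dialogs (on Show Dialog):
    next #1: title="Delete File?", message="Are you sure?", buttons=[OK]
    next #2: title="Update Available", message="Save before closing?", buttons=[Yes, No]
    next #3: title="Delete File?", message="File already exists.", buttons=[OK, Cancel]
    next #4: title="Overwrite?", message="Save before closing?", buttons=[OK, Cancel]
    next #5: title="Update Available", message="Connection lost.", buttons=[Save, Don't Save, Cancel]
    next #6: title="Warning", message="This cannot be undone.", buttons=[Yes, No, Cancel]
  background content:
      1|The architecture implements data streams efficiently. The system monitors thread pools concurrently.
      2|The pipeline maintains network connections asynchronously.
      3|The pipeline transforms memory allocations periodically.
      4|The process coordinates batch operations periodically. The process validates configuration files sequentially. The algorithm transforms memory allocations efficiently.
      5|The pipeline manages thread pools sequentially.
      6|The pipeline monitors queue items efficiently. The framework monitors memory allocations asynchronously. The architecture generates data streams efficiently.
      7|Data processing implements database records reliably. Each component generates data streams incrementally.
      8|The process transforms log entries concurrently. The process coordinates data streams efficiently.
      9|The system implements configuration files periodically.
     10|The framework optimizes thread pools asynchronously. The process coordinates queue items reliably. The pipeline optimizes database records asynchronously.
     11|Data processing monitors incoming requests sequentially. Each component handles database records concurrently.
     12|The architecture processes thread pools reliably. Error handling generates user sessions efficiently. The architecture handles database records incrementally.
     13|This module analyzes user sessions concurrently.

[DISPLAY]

                                        
┏━━━━━━━━━━━━━━━━━━━━━━━━━━━┓           
┃ ImageViewer               ┃           
┠───────────────────────────┨           
┃                           ┃           
┃                           ┃           
┃                           ┃           
━━━━━━━━━━━━━━━━━━━━━━━━━┓░░┃           
l                        ┃░░┃           
─────────────────────────┨░░┃           
cture implements data str┃▒▒┃           
e maintains network conne┃▒▒┃           
e transforms memory alloc┃▒▒┃           
 coordinates batch operat┃━━┛           
──────────────────────┐se┃              
   Confirm            │ef┃              
d changes detected.   │e ┃              
 Don't Save   Cancel  │ c┃              
──────────────────────┘n ┃              
rk optimizes thread pools┃              
sing monitors incoming re┃              
cture processes thread po┃              
 analyzes user sessions c┃              
━━━━━━━━━━━━━━━━━━━━━━━━━┛              


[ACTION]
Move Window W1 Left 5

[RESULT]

                                        
┏━━━━━━━━━━━━━━━━━━━━━━━━━━━┓           
┃ ImageViewer               ┃           
┠───────────────────────────┨           
┃                           ┃           
┃                           ┃           
┃                           ┃           
━━━━━━━━━━━━━━━━━━━━━━┓░░░░░┃           
                      ┃░░░░░┃           
──────────────────────┨░░░░░┃           
re implements data str┃▒▒▒▒▒┃           
aintains network conne┃▒▒▒▒▒┃           
ransforms memory alloc┃▒▒▒▒▒┃           
ordinates batch operat┃━━━━━┛           
───────────────────┐se┃                 
Confirm            │ef┃                 
hanges detected.   │e ┃                 
n't Save   Cancel  │ c┃                 
───────────────────┘n ┃                 
optimizes thread pools┃                 
g monitors incoming re┃                 
re processes thread po┃                 
alyzes user sessions c┃                 
━━━━━━━━━━━━━━━━━━━━━━┛                 


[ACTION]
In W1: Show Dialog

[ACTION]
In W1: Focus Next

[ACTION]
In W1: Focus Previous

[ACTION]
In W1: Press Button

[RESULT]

                                        
┏━━━━━━━━━━━━━━━━━━━━━━━━━━━┓           
┃ ImageViewer               ┃           
┠───────────────────────────┨           
┃                           ┃           
┃                           ┃           
┃                           ┃           
━━━━━━━━━━━━━━━━━━━━━━┓░░░░░┃           
                      ┃░░░░░┃           
──────────────────────┨░░░░░┃           
re implements data str┃▒▒▒▒▒┃           
aintains network conne┃▒▒▒▒▒┃           
ransforms memory alloc┃▒▒▒▒▒┃           
ordinates batch operat┃━━━━━┛           
anages thread pools se┃                 
onitors queue items ef┃                 
g implements database ┃                 
ansforms log entries c┃                 
lements configuration ┃                 
optimizes thread pools┃                 
g monitors incoming re┃                 
re processes thread po┃                 
alyzes user sessions c┃                 
━━━━━━━━━━━━━━━━━━━━━━┛                 


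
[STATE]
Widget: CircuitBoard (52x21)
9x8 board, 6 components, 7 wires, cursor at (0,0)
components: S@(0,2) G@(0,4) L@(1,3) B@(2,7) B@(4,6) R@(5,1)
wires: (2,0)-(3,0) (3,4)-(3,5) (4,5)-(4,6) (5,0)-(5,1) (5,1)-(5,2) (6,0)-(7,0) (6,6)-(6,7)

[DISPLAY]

   0 1 2 3 4 5 6 7 8                                
0  [.]      S       G                               
                                                    
1               L                                   
                                                    
2   ·                           B                   
    │                                               
3   ·               · ─ ·                           
                                                    
4                       · ─ B                       
                                                    
5   · ─ R ─ ·                                       
                                                    
6   ·                       · ─ ·                   
    │                                               
7   ·                                               
Cursor: (0,0)                                       
                                                    
                                                    
                                                    
                                                    


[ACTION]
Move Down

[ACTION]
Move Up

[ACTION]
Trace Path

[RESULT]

   0 1 2 3 4 5 6 7 8                                
0  [.]      S       G                               
                                                    
1               L                                   
                                                    
2   ·                           B                   
    │                                               
3   ·               · ─ ·                           
                                                    
4                       · ─ B                       
                                                    
5   · ─ R ─ ·                                       
                                                    
6   ·                       · ─ ·                   
    │                                               
7   ·                                               
Cursor: (0,0)  Trace: No connections                
                                                    
                                                    
                                                    
                                                    


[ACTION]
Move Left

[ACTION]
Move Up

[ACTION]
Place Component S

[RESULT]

   0 1 2 3 4 5 6 7 8                                
0  [S]      S       G                               
                                                    
1               L                                   
                                                    
2   ·                           B                   
    │                                               
3   ·               · ─ ·                           
                                                    
4                       · ─ B                       
                                                    
5   · ─ R ─ ·                                       
                                                    
6   ·                       · ─ ·                   
    │                                               
7   ·                                               
Cursor: (0,0)  Trace: No connections                
                                                    
                                                    
                                                    
                                                    


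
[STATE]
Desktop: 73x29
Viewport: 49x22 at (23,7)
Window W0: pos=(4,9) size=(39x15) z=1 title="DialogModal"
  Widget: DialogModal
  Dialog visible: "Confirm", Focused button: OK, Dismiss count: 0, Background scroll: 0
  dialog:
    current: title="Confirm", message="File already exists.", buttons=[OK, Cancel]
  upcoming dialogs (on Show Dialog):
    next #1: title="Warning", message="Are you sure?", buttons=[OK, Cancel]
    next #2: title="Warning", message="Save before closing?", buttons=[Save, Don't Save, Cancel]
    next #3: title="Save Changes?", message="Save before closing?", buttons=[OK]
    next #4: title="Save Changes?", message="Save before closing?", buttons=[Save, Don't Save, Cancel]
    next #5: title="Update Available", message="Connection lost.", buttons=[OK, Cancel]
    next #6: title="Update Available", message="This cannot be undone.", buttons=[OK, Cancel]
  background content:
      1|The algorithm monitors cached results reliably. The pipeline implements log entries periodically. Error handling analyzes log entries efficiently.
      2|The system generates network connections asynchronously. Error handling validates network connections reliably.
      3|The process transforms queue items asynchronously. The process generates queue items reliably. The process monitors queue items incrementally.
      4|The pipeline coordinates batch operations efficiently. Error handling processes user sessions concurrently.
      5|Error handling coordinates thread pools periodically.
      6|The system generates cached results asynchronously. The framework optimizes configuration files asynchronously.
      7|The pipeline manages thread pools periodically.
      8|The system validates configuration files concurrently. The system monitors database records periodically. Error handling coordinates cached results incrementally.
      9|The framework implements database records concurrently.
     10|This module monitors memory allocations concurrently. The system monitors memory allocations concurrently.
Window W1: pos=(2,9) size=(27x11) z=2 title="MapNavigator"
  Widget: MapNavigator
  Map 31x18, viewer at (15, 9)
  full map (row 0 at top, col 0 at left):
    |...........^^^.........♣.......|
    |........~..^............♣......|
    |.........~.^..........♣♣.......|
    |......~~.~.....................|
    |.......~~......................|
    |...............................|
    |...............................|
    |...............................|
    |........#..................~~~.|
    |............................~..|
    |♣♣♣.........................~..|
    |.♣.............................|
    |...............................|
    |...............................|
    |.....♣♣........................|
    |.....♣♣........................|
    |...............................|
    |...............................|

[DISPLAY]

                                                 
                                                 
━━━━━┓━━━━━━━━━━━━━┓                             
     ┃             ┃                             
─────┨─────────────┨                             
.....┃ached results┃                             
.....┃work connecti┃                             
....~┃ueue items as┃                             
.....┃─────┐ operat┃                             
.....┃     │ead poo┃                             
.....┃sts. │sults a┃                             
.....┃     │ols per┃                             
━━━━━┛─────┘tion fi┃                             
ements database rec┃                             
rs memory allocatio┃                             
                   ┃                             
━━━━━━━━━━━━━━━━━━━┛                             
                                                 
                                                 
                                                 
                                                 
                                                 


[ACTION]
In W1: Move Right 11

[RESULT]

                                                 
                                                 
━━━━━┓━━━━━━━━━━━━━┓                             
     ┃             ┃                             
─────┨─────────────┨                             
     ┃ached results┃                             
     ┃work connecti┃                             
     ┃ueue items as┃                             
     ┃─────┐ operat┃                             
     ┃     │ead poo┃                             
     ┃sts. │sults a┃                             
     ┃     │ols per┃                             
━━━━━┛─────┘tion fi┃                             
ements database rec┃                             
rs memory allocatio┃                             
                   ┃                             
━━━━━━━━━━━━━━━━━━━┛                             
                                                 
                                                 
                                                 
                                                 
                                                 


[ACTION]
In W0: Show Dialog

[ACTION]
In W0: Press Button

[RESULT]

                                                 
                                                 
━━━━━┓━━━━━━━━━━━━━┓                             
     ┃             ┃                             
─────┨─────────────┨                             
     ┃ached results┃                             
     ┃work connecti┃                             
     ┃ueue items as┃                             
     ┃ batch operat┃                             
     ┃es thread poo┃                             
     ┃hed results a┃                             
     ┃ead pools per┃                             
━━━━━┛figuration fi┃                             
ements database rec┃                             
rs memory allocatio┃                             
                   ┃                             
━━━━━━━━━━━━━━━━━━━┛                             
                                                 
                                                 
                                                 
                                                 
                                                 


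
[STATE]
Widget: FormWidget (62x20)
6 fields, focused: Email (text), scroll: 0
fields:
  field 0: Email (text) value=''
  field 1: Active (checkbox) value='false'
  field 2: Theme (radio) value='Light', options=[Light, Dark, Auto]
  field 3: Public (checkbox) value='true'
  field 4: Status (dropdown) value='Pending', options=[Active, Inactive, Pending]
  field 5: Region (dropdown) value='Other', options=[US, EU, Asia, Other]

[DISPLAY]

> Email:      [                                              ]
  Active:     [ ]                                             
  Theme:      (●) Light  ( ) Dark  ( ) Auto                   
  Public:     [x]                                             
  Status:     [Pending                                      ▼]
  Region:     [Other                                        ▼]
                                                              
                                                              
                                                              
                                                              
                                                              
                                                              
                                                              
                                                              
                                                              
                                                              
                                                              
                                                              
                                                              
                                                              


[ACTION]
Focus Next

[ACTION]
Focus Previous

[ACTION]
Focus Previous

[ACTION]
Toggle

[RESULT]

  Email:      [                                              ]
  Active:     [ ]                                             
  Theme:      (●) Light  ( ) Dark  ( ) Auto                   
  Public:     [x]                                             
  Status:     [Pending                                      ▼]
> Region:     [Other                                        ▼]
                                                              
                                                              
                                                              
                                                              
                                                              
                                                              
                                                              
                                                              
                                                              
                                                              
                                                              
                                                              
                                                              
                                                              


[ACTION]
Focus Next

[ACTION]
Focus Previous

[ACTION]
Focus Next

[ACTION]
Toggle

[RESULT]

> Email:      [                                              ]
  Active:     [ ]                                             
  Theme:      (●) Light  ( ) Dark  ( ) Auto                   
  Public:     [x]                                             
  Status:     [Pending                                      ▼]
  Region:     [Other                                        ▼]
                                                              
                                                              
                                                              
                                                              
                                                              
                                                              
                                                              
                                                              
                                                              
                                                              
                                                              
                                                              
                                                              
                                                              
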